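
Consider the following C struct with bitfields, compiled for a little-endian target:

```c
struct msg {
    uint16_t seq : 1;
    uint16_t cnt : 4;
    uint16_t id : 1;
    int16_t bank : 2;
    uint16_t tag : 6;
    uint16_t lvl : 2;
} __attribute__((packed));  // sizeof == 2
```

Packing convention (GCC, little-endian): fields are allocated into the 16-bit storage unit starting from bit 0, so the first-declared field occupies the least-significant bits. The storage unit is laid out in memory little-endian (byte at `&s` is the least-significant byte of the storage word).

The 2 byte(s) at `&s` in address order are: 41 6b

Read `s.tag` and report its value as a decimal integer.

43

[0]=0x41 [1]=0x6b (little-endian) → word 0x6b41
seq [0+:1] = (word>>0) & 0x1 = 1
cnt [1+:4] = (word>>1) & 0xf = 0
id [5+:1] = (word>>5) & 0x1 = 0
bank [6+:2] = (word>>6) & 0x3 = 1
tag [8+:6] = (word>>8) & 0x3f = 43  ←
lvl [14+:2] = (word>>14) & 0x3 = 1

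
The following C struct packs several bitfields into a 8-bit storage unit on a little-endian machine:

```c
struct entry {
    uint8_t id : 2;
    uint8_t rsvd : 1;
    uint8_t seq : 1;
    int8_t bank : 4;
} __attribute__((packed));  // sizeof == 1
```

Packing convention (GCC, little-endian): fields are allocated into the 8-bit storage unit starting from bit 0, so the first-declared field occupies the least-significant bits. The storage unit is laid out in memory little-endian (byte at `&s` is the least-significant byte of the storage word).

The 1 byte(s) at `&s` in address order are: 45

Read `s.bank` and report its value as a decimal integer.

[0]=0x45 (little-endian) → word 0x45
id:2 @ bit 0 → (0x45>>0)&0x3 = 0x1
rsvd:1 @ bit 2 → (0x45>>2)&0x1 = 0x1
seq:1 @ bit 3 → (0x45>>3)&0x1 = 0x0
bank:4 @ bit 4 → (0x45>>4)&0xf = 0x4  ←
bank signed 4b, MSB=0: value = 4

4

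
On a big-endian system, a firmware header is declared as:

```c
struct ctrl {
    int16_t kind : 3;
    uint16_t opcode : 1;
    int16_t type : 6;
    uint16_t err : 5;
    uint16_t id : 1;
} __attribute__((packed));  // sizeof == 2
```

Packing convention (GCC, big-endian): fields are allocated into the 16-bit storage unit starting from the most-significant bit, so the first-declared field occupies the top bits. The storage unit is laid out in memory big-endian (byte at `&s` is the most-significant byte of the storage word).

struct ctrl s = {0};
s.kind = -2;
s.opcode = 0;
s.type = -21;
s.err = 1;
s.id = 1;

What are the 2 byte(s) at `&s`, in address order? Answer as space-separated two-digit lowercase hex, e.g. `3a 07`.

kind:3 = -2 → 0x6 << 13 → word 0xc000
opcode:1 = 0 → 0x0 << 12 → word 0xc000
type:6 = -21 → 0x2b << 6 → word 0xcac0
err:5 = 1 → 0x1 << 1 → word 0xcac2
id:1 = 1 → 0x1 << 0 → word 0xcac3
word = 0xcac3 → big-endian bytes:
  [0]=0xca  [1]=0xc3

ca c3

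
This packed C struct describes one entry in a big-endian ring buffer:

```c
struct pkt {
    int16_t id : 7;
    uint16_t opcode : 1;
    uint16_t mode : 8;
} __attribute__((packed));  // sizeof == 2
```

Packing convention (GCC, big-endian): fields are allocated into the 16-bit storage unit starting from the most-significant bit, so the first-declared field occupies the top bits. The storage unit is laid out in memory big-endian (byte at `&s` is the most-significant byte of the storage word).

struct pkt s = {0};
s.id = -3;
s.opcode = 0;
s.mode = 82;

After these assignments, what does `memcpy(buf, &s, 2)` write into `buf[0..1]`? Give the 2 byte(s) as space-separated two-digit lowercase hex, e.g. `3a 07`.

[9+:7] id=-3 & 0x7f = 0x7d; word=0xfa00
[8+:1] opcode=0 & 0x1 = 0x0; word=0xfa00
[0+:8] mode=82 & 0xff = 0x52; word=0xfa52
word = 0xfa52 → big-endian bytes:
  [0]=0xfa  [1]=0x52

fa 52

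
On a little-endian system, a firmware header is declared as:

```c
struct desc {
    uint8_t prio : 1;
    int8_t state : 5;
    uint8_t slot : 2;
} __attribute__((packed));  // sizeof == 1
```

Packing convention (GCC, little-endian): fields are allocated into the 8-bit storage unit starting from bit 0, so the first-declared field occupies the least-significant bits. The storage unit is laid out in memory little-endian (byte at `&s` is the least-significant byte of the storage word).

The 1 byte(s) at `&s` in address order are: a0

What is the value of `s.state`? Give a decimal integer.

[0]=0xa0 (little-endian) → word 0xa0
prio:1 @ bit 0 → (0xa0>>0)&0x1 = 0x0
state:5 @ bit 1 → (0xa0>>1)&0x1f = 0x10  ←
slot:2 @ bit 6 → (0xa0>>6)&0x3 = 0x2
state signed 5b, MSB=1: 16 - 32 = -16

-16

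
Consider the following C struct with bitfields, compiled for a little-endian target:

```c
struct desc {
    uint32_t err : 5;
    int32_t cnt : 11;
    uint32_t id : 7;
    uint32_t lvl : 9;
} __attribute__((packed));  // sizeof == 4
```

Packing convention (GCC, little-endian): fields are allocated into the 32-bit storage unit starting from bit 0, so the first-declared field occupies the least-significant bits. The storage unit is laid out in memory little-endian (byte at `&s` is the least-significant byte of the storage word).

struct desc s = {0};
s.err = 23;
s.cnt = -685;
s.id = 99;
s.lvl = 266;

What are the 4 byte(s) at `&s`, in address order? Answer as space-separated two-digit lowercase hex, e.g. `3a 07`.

77 aa 63 85

[0+:5] err=23 & 0x1f = 0x17; word=0x00000017
[5+:11] cnt=-685 & 0x7ff = 0x553; word=0x0000aa77
[16+:7] id=99 & 0x7f = 0x63; word=0x0063aa77
[23+:9] lvl=266 & 0x1ff = 0x10a; word=0x8563aa77
word = 0x8563aa77 → little-endian bytes:
  [0]=0x77  [1]=0xaa  [2]=0x63  [3]=0x85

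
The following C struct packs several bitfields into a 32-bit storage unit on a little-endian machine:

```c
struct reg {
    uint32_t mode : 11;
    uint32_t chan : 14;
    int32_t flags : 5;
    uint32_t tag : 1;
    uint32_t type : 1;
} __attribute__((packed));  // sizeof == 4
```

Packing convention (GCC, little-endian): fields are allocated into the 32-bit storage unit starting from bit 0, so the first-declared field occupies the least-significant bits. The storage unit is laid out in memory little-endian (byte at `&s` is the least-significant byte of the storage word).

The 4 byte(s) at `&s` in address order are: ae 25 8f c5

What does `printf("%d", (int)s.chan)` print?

12772

[0]=0xae [1]=0x25 [2]=0x8f [3]=0xc5 (little-endian) → word 0xc58f25ae
mode [0+:11] = (word>>0) & 0x7ff = 1454
chan [11+:14] = (word>>11) & 0x3fff = 12772  ←
flags [25+:5] = (word>>25) & 0x1f = 2
tag [30+:1] = (word>>30) & 0x1 = 1
type [31+:1] = (word>>31) & 0x1 = 1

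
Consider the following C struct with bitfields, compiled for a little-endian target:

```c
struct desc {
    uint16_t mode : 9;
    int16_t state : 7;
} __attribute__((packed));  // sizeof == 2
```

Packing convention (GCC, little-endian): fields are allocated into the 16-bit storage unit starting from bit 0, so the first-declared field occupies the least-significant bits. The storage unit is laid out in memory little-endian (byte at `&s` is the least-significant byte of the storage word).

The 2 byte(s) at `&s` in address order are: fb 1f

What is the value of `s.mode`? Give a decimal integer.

507

[0]=0xfb [1]=0x1f (little-endian) → word 0x1ffb
mode:9 @ bit 0 → (0x1ffb>>0)&0x1ff = 0x1fb  ←
state:7 @ bit 9 → (0x1ffb>>9)&0x7f = 0xf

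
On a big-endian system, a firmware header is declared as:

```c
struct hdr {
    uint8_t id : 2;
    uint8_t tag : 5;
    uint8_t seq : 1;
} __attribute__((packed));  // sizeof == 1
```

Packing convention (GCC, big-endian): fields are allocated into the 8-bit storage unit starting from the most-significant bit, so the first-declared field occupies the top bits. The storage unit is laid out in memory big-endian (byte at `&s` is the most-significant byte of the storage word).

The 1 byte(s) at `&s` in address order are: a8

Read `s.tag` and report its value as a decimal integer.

20

[0]=0xa8 (big-endian) → word 0xa8
id [6+:2] = (word>>6) & 0x3 = 2
tag [1+:5] = (word>>1) & 0x1f = 20  ←
seq [0+:1] = (word>>0) & 0x1 = 0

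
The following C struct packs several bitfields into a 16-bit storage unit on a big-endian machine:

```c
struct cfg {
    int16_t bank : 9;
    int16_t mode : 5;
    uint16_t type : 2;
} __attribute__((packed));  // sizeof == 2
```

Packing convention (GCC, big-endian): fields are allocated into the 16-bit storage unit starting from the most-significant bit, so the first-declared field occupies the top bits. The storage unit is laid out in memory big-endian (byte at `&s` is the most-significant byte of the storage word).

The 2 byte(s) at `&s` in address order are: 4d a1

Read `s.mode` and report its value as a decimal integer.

[0]=0x4d [1]=0xa1 (big-endian) → word 0x4da1
bank:9 @ bit 7 → (0x4da1>>7)&0x1ff = 0x9b
mode:5 @ bit 2 → (0x4da1>>2)&0x1f = 0x8  ←
type:2 @ bit 0 → (0x4da1>>0)&0x3 = 0x1
mode signed 5b, MSB=0: value = 8

8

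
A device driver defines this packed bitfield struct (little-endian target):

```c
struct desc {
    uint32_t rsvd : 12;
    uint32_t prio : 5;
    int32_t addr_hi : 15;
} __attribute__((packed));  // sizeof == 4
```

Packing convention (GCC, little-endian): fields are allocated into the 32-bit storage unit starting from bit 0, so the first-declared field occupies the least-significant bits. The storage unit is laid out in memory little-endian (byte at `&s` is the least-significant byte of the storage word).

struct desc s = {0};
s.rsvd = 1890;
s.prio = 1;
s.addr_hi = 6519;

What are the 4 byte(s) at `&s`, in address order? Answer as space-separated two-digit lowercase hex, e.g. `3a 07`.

62 17 ee 32

[0+:12] rsvd=1890 & 0xfff = 0x762; word=0x00000762
[12+:5] prio=1 & 0x1f = 0x1; word=0x00001762
[17+:15] addr_hi=6519 & 0x7fff = 0x1977; word=0x32ee1762
word = 0x32ee1762 → little-endian bytes:
  [0]=0x62  [1]=0x17  [2]=0xee  [3]=0x32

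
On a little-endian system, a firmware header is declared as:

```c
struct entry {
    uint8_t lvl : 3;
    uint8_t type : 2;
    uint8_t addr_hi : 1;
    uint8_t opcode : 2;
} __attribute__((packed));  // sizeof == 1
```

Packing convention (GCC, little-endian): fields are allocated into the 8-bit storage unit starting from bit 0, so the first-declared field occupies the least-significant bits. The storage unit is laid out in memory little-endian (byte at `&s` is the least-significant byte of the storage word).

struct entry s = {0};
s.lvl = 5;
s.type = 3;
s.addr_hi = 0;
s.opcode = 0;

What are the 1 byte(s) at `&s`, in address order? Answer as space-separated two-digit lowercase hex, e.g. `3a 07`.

[0+:3] lvl=5 & 0x7 = 0x5; word=0x05
[3+:2] type=3 & 0x3 = 0x3; word=0x1d
[5+:1] addr_hi=0 & 0x1 = 0x0; word=0x1d
[6+:2] opcode=0 & 0x3 = 0x0; word=0x1d
word = 0x1d → little-endian bytes:
  [0]=0x1d

1d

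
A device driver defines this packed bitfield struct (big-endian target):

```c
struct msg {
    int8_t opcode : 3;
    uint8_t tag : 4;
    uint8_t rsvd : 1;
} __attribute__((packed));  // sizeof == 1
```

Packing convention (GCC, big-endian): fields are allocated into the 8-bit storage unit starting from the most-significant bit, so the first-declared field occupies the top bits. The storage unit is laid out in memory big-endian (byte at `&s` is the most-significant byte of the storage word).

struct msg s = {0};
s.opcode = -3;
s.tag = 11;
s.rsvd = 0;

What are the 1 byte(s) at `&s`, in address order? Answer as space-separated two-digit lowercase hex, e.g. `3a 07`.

b6

opcode (3b) val=-3 bits=0x5 at bit 5: 0xa0
tag (4b) val=11 bits=0xb at bit 1: 0xb6
rsvd (1b) val=0 bits=0x0 at bit 0: 0xb6
word = 0xb6 → big-endian bytes:
  [0]=0xb6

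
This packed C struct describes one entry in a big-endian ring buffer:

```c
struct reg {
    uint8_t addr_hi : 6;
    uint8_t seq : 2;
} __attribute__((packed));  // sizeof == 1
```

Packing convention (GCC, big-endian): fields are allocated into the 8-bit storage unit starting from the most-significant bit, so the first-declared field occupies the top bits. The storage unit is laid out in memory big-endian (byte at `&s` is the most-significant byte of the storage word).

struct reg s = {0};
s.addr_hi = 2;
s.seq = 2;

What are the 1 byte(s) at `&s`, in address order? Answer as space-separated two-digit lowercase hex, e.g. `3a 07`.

addr_hi:6 = 2 → 0x2 << 2 → word 0x08
seq:2 = 2 → 0x2 << 0 → word 0x0a
word = 0x0a → big-endian bytes:
  [0]=0x0a

0a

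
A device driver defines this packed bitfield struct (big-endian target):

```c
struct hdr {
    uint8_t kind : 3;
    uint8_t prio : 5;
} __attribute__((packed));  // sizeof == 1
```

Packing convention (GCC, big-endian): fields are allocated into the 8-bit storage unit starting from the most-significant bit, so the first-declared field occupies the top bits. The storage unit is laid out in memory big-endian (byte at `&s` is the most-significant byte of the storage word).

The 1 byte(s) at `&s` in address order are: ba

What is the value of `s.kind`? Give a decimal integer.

5

[0]=0xba (big-endian) → word 0xba
kind [5+:3] = (word>>5) & 0x7 = 5  ←
prio [0+:5] = (word>>0) & 0x1f = 26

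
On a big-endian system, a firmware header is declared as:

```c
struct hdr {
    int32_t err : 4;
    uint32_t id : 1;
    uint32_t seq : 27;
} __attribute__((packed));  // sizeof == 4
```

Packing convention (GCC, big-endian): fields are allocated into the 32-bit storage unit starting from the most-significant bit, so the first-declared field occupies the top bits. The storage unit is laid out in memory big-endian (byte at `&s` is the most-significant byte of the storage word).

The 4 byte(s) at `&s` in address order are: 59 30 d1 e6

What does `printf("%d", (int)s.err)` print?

[0]=0x59 [1]=0x30 [2]=0xd1 [3]=0xe6 (big-endian) → word 0x5930d1e6
err [28+:4] = (word>>28) & 0xf = 5  ←
id [27+:1] = (word>>27) & 0x1 = 1
seq [0+:27] = (word>>0) & 0x7ffffff = 19976678
err signed 4b, MSB=0: value = 5

5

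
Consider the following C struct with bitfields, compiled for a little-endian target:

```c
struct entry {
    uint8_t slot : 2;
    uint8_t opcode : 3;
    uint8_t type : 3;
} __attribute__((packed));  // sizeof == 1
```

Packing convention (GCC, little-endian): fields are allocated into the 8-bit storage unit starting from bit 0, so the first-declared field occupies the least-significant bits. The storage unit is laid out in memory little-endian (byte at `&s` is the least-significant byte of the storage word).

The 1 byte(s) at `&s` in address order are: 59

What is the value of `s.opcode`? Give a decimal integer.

6

[0]=0x59 (little-endian) → word 0x59
slot [0+:2] = (word>>0) & 0x3 = 1
opcode [2+:3] = (word>>2) & 0x7 = 6  ←
type [5+:3] = (word>>5) & 0x7 = 2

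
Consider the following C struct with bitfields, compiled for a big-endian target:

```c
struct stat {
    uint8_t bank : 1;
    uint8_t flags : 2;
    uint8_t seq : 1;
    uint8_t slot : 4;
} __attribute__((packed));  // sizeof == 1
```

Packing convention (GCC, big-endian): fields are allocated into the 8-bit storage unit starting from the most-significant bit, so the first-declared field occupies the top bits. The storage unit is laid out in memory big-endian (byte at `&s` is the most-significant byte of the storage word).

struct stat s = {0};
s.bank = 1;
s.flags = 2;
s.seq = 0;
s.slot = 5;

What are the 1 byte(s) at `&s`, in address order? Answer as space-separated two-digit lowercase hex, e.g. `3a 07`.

c5

[7+:1] bank=1 & 0x1 = 0x1; word=0x80
[5+:2] flags=2 & 0x3 = 0x2; word=0xc0
[4+:1] seq=0 & 0x1 = 0x0; word=0xc0
[0+:4] slot=5 & 0xf = 0x5; word=0xc5
word = 0xc5 → big-endian bytes:
  [0]=0xc5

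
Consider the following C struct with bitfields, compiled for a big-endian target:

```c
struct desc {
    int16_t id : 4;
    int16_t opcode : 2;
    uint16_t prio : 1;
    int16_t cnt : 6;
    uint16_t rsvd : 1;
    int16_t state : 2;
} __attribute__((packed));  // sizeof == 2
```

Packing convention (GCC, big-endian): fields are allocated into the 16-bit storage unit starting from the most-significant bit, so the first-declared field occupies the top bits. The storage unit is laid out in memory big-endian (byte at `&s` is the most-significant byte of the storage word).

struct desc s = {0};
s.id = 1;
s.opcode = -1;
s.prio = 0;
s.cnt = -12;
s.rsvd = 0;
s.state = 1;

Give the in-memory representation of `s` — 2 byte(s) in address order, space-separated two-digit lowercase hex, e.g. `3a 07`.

1d a1

id (4b) val=1 bits=0x1 at bit 12: 0x1000
opcode (2b) val=-1 bits=0x3 at bit 10: 0x1c00
prio (1b) val=0 bits=0x0 at bit 9: 0x1c00
cnt (6b) val=-12 bits=0x34 at bit 3: 0x1da0
rsvd (1b) val=0 bits=0x0 at bit 2: 0x1da0
state (2b) val=1 bits=0x1 at bit 0: 0x1da1
word = 0x1da1 → big-endian bytes:
  [0]=0x1d  [1]=0xa1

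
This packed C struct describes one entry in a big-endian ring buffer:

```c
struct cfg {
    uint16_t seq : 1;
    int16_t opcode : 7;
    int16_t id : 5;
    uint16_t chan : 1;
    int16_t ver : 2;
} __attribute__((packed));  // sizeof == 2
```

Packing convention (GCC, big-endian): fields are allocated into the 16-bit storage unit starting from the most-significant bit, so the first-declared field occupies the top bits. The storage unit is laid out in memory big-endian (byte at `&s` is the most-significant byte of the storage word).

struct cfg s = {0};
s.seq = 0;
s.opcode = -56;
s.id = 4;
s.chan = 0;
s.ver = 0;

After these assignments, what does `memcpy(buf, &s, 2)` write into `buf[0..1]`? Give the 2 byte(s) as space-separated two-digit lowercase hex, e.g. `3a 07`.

48 20

seq:1 = 0 → 0x0 << 15 → word 0x0000
opcode:7 = -56 → 0x48 << 8 → word 0x4800
id:5 = 4 → 0x4 << 3 → word 0x4820
chan:1 = 0 → 0x0 << 2 → word 0x4820
ver:2 = 0 → 0x0 << 0 → word 0x4820
word = 0x4820 → big-endian bytes:
  [0]=0x48  [1]=0x20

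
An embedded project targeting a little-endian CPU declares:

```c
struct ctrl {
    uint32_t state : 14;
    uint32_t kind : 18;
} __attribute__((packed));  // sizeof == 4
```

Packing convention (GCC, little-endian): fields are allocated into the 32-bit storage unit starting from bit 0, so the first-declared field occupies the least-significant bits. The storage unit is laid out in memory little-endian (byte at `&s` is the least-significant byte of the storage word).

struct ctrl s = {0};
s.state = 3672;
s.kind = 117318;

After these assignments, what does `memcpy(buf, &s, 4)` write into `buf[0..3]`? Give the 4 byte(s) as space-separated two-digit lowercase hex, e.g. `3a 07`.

58 8e 91 72

state (14b) val=3672 bits=0xe58 at bit 0: 0x00000e58
kind (18b) val=117318 bits=0x1ca46 at bit 14: 0x72918e58
word = 0x72918e58 → little-endian bytes:
  [0]=0x58  [1]=0x8e  [2]=0x91  [3]=0x72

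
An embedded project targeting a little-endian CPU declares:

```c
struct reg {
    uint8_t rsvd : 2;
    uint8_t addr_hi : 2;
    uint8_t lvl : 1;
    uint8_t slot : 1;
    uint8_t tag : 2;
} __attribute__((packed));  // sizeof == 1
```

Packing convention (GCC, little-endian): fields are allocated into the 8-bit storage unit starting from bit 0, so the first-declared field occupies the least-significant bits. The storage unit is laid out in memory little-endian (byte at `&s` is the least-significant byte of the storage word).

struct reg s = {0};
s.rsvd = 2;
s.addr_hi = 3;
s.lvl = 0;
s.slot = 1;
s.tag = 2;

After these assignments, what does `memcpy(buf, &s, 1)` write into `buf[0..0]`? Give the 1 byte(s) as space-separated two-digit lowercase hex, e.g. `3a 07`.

ae

rsvd (2b) val=2 bits=0x2 at bit 0: 0x02
addr_hi (2b) val=3 bits=0x3 at bit 2: 0x0e
lvl (1b) val=0 bits=0x0 at bit 4: 0x0e
slot (1b) val=1 bits=0x1 at bit 5: 0x2e
tag (2b) val=2 bits=0x2 at bit 6: 0xae
word = 0xae → little-endian bytes:
  [0]=0xae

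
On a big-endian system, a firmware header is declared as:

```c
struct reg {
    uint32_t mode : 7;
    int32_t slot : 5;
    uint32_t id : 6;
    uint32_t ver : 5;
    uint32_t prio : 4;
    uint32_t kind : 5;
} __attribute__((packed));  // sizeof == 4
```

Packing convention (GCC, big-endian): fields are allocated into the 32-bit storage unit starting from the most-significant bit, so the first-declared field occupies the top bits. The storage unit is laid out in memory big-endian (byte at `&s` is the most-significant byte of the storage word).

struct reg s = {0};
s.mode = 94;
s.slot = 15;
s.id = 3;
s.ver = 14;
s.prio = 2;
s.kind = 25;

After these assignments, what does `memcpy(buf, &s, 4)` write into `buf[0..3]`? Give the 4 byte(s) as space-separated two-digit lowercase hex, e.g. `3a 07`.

bc f0 dc 59

[25+:7] mode=94 & 0x7f = 0x5e; word=0xbc000000
[20+:5] slot=15 & 0x1f = 0xf; word=0xbcf00000
[14+:6] id=3 & 0x3f = 0x3; word=0xbcf0c000
[9+:5] ver=14 & 0x1f = 0xe; word=0xbcf0dc00
[5+:4] prio=2 & 0xf = 0x2; word=0xbcf0dc40
[0+:5] kind=25 & 0x1f = 0x19; word=0xbcf0dc59
word = 0xbcf0dc59 → big-endian bytes:
  [0]=0xbc  [1]=0xf0  [2]=0xdc  [3]=0x59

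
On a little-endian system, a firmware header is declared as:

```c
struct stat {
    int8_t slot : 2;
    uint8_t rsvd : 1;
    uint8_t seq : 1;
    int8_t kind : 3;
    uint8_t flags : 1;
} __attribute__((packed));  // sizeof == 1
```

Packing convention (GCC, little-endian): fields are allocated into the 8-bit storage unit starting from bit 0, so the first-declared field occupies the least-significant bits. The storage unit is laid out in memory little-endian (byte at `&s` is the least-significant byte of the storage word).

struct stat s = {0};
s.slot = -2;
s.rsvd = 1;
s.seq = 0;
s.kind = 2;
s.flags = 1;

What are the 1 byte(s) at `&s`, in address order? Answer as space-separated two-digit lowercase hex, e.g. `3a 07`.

slot (2b) val=-2 bits=0x2 at bit 0: 0x02
rsvd (1b) val=1 bits=0x1 at bit 2: 0x06
seq (1b) val=0 bits=0x0 at bit 3: 0x06
kind (3b) val=2 bits=0x2 at bit 4: 0x26
flags (1b) val=1 bits=0x1 at bit 7: 0xa6
word = 0xa6 → little-endian bytes:
  [0]=0xa6

a6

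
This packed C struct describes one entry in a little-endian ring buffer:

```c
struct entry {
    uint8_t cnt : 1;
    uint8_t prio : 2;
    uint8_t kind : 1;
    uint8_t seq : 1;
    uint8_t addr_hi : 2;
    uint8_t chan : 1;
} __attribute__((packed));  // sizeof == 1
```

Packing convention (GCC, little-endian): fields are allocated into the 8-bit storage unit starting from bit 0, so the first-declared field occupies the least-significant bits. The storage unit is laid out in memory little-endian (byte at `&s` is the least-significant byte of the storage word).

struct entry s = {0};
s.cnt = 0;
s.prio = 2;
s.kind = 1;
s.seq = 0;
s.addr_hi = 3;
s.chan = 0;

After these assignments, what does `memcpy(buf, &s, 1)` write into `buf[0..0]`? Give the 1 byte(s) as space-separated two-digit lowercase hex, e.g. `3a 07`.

6c

cnt (1b) val=0 bits=0x0 at bit 0: 0x00
prio (2b) val=2 bits=0x2 at bit 1: 0x04
kind (1b) val=1 bits=0x1 at bit 3: 0x0c
seq (1b) val=0 bits=0x0 at bit 4: 0x0c
addr_hi (2b) val=3 bits=0x3 at bit 5: 0x6c
chan (1b) val=0 bits=0x0 at bit 7: 0x6c
word = 0x6c → little-endian bytes:
  [0]=0x6c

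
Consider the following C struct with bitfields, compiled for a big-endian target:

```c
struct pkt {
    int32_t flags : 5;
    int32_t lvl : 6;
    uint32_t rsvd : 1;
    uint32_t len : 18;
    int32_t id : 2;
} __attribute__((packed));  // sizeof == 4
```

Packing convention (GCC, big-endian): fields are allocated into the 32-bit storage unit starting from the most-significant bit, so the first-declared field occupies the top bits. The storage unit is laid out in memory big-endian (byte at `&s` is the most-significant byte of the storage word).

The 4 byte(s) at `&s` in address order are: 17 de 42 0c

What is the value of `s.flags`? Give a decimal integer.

[0]=0x17 [1]=0xde [2]=0x42 [3]=0x0c (big-endian) → word 0x17de420c
flags [27+:5] = (word>>27) & 0x1f = 2  ←
lvl [21+:6] = (word>>21) & 0x3f = 62
rsvd [20+:1] = (word>>20) & 0x1 = 1
len [2+:18] = (word>>2) & 0x3ffff = 233603
id [0+:2] = (word>>0) & 0x3 = 0
flags signed 5b, MSB=0: value = 2

2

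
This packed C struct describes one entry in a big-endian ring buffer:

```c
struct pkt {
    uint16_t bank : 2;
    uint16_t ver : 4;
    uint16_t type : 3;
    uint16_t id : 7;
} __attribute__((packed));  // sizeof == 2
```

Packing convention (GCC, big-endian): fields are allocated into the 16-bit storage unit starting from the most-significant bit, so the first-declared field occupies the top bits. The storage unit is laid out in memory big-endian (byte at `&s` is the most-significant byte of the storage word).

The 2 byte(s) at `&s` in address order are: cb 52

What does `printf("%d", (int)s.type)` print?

[0]=0xcb [1]=0x52 (big-endian) → word 0xcb52
bank:2 @ bit 14 → (0xcb52>>14)&0x3 = 0x3
ver:4 @ bit 10 → (0xcb52>>10)&0xf = 0x2
type:3 @ bit 7 → (0xcb52>>7)&0x7 = 0x6  ←
id:7 @ bit 0 → (0xcb52>>0)&0x7f = 0x52

6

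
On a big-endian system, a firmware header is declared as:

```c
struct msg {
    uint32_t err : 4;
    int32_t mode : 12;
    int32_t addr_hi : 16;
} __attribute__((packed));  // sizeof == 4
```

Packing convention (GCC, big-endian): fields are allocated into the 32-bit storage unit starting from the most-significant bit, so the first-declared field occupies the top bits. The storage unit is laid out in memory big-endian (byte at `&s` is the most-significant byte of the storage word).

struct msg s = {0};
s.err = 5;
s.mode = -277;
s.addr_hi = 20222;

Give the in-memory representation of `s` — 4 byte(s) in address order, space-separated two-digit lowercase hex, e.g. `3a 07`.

5e eb 4e fe

[28+:4] err=5 & 0xf = 0x5; word=0x50000000
[16+:12] mode=-277 & 0xfff = 0xeeb; word=0x5eeb0000
[0+:16] addr_hi=20222 & 0xffff = 0x4efe; word=0x5eeb4efe
word = 0x5eeb4efe → big-endian bytes:
  [0]=0x5e  [1]=0xeb  [2]=0x4e  [3]=0xfe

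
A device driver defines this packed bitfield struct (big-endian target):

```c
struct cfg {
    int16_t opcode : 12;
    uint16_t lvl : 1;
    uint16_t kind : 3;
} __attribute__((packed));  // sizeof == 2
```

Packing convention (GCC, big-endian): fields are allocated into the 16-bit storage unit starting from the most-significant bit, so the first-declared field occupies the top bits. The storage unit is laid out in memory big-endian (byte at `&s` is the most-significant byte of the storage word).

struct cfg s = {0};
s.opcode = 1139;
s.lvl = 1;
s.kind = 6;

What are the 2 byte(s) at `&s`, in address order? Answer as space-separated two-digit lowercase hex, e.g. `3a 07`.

opcode (12b) val=1139 bits=0x473 at bit 4: 0x4730
lvl (1b) val=1 bits=0x1 at bit 3: 0x4738
kind (3b) val=6 bits=0x6 at bit 0: 0x473e
word = 0x473e → big-endian bytes:
  [0]=0x47  [1]=0x3e

47 3e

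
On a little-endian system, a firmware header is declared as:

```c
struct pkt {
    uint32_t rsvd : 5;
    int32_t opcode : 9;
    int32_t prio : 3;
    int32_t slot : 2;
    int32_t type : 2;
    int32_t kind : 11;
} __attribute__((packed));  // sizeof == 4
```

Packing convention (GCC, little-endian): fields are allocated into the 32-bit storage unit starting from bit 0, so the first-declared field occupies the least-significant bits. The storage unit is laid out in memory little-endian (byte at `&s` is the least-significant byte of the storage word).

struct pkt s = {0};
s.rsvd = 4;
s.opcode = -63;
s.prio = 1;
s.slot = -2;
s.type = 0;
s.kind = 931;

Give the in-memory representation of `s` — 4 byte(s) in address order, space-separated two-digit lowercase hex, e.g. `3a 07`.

24 78 64 74

[0+:5] rsvd=4 & 0x1f = 0x4; word=0x00000004
[5+:9] opcode=-63 & 0x1ff = 0x1c1; word=0x00003824
[14+:3] prio=1 & 0x7 = 0x1; word=0x00007824
[17+:2] slot=-2 & 0x3 = 0x2; word=0x00047824
[19+:2] type=0 & 0x3 = 0x0; word=0x00047824
[21+:11] kind=931 & 0x7ff = 0x3a3; word=0x74647824
word = 0x74647824 → little-endian bytes:
  [0]=0x24  [1]=0x78  [2]=0x64  [3]=0x74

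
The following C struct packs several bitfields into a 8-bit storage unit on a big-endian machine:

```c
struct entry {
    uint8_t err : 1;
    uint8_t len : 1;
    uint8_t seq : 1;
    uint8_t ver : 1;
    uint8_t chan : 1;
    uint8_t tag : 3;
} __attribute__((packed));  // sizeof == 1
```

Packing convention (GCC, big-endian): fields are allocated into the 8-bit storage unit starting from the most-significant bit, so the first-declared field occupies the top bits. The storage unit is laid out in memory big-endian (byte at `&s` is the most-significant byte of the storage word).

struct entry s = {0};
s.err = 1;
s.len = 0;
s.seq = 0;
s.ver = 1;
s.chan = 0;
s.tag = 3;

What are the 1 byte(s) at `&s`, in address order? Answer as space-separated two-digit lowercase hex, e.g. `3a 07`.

93

err:1 = 1 → 0x1 << 7 → word 0x80
len:1 = 0 → 0x0 << 6 → word 0x80
seq:1 = 0 → 0x0 << 5 → word 0x80
ver:1 = 1 → 0x1 << 4 → word 0x90
chan:1 = 0 → 0x0 << 3 → word 0x90
tag:3 = 3 → 0x3 << 0 → word 0x93
word = 0x93 → big-endian bytes:
  [0]=0x93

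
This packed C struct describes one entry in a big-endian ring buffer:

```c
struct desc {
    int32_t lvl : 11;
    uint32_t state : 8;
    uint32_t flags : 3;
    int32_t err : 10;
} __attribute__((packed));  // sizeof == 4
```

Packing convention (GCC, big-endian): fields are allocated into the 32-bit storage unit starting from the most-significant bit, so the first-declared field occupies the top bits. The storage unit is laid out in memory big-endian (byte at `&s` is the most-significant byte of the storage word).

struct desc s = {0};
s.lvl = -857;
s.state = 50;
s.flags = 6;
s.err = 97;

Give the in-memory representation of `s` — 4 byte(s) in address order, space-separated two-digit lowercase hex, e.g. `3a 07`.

[21+:11] lvl=-857 & 0x7ff = 0x4a7; word=0x94e00000
[13+:8] state=50 & 0xff = 0x32; word=0x94e64000
[10+:3] flags=6 & 0x7 = 0x6; word=0x94e65800
[0+:10] err=97 & 0x3ff = 0x61; word=0x94e65861
word = 0x94e65861 → big-endian bytes:
  [0]=0x94  [1]=0xe6  [2]=0x58  [3]=0x61

94 e6 58 61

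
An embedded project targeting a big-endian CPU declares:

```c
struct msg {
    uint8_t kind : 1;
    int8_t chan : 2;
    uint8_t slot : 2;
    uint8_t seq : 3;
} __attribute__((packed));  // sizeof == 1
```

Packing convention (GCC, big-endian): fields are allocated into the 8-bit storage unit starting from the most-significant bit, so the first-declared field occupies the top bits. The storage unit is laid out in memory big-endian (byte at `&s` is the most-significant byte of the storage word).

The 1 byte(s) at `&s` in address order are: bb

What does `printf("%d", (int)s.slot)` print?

3

[0]=0xbb (big-endian) → word 0xbb
kind [7+:1] = (word>>7) & 0x1 = 1
chan [5+:2] = (word>>5) & 0x3 = 1
slot [3+:2] = (word>>3) & 0x3 = 3  ←
seq [0+:3] = (word>>0) & 0x7 = 3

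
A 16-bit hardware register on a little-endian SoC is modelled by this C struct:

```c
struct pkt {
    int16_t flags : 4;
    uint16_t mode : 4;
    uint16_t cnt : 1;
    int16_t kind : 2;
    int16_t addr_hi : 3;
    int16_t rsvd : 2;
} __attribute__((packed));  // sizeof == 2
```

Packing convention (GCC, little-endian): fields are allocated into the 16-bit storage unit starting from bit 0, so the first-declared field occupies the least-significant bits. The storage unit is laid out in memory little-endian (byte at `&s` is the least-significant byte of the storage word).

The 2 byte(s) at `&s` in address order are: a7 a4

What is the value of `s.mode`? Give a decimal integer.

[0]=0xa7 [1]=0xa4 (little-endian) → word 0xa4a7
flags [0+:4] = (word>>0) & 0xf = 7
mode [4+:4] = (word>>4) & 0xf = 10  ←
cnt [8+:1] = (word>>8) & 0x1 = 0
kind [9+:2] = (word>>9) & 0x3 = 2
addr_hi [11+:3] = (word>>11) & 0x7 = 4
rsvd [14+:2] = (word>>14) & 0x3 = 2

10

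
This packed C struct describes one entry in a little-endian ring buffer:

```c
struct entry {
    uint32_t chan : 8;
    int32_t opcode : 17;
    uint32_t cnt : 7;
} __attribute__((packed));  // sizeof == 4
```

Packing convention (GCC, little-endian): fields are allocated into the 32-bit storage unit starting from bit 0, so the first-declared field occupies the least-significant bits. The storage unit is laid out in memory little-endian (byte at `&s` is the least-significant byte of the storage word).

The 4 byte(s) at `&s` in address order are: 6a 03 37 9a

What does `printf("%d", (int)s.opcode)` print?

14083

[0]=0x6a [1]=0x03 [2]=0x37 [3]=0x9a (little-endian) → word 0x9a37036a
chan [0+:8] = (word>>0) & 0xff = 106
opcode [8+:17] = (word>>8) & 0x1ffff = 14083  ←
cnt [25+:7] = (word>>25) & 0x7f = 77
opcode signed 17b, MSB=0: value = 14083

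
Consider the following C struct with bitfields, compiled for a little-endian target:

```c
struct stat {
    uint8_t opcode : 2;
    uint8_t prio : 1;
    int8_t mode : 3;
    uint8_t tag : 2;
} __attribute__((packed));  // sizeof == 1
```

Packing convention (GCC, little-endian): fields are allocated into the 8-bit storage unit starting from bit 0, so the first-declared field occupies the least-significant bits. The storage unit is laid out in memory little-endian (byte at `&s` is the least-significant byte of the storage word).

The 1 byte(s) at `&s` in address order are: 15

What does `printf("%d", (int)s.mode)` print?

2

[0]=0x15 (little-endian) → word 0x15
opcode [0+:2] = (word>>0) & 0x3 = 1
prio [2+:1] = (word>>2) & 0x1 = 1
mode [3+:3] = (word>>3) & 0x7 = 2  ←
tag [6+:2] = (word>>6) & 0x3 = 0
mode signed 3b, MSB=0: value = 2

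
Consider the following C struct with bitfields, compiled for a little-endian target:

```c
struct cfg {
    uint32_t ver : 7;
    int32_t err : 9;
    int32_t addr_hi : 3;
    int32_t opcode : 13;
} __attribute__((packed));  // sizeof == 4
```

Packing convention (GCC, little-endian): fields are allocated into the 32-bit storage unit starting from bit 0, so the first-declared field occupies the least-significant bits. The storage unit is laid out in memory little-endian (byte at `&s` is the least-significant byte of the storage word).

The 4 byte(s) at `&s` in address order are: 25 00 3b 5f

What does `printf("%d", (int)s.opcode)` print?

3047

[0]=0x25 [1]=0x00 [2]=0x3b [3]=0x5f (little-endian) → word 0x5f3b0025
ver [0+:7] = (word>>0) & 0x7f = 37
err [7+:9] = (word>>7) & 0x1ff = 0
addr_hi [16+:3] = (word>>16) & 0x7 = 3
opcode [19+:13] = (word>>19) & 0x1fff = 3047  ←
opcode signed 13b, MSB=0: value = 3047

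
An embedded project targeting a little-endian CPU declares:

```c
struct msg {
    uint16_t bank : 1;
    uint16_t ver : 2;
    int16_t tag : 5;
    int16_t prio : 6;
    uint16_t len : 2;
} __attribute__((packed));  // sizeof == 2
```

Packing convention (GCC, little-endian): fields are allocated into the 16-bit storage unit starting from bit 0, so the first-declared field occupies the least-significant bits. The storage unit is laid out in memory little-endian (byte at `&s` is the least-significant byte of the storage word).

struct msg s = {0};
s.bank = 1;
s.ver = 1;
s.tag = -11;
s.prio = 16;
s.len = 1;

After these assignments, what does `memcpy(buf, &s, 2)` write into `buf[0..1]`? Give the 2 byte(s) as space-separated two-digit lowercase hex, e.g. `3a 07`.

bank:1 = 1 → 0x1 << 0 → word 0x0001
ver:2 = 1 → 0x1 << 1 → word 0x0003
tag:5 = -11 → 0x15 << 3 → word 0x00ab
prio:6 = 16 → 0x10 << 8 → word 0x10ab
len:2 = 1 → 0x1 << 14 → word 0x50ab
word = 0x50ab → little-endian bytes:
  [0]=0xab  [1]=0x50

ab 50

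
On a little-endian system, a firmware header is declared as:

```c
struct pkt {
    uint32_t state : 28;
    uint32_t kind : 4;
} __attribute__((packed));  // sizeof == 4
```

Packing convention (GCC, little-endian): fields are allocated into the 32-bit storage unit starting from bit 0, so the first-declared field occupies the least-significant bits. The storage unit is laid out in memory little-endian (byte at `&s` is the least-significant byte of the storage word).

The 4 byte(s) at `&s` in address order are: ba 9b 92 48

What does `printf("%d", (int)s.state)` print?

[0]=0xba [1]=0x9b [2]=0x92 [3]=0x48 (little-endian) → word 0x48929bba
state [0+:28] = (word>>0) & 0xfffffff = 143825850  ←
kind [28+:4] = (word>>28) & 0xf = 4

143825850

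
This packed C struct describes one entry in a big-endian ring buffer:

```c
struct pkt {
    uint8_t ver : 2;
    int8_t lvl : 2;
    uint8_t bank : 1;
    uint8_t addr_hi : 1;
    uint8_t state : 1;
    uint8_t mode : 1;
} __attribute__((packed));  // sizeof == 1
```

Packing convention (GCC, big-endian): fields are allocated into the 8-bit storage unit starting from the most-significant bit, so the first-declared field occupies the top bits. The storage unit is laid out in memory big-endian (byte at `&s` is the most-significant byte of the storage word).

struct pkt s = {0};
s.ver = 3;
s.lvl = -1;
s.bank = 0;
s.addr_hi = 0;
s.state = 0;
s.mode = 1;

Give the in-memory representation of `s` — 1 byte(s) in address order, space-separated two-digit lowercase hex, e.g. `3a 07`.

[6+:2] ver=3 & 0x3 = 0x3; word=0xc0
[4+:2] lvl=-1 & 0x3 = 0x3; word=0xf0
[3+:1] bank=0 & 0x1 = 0x0; word=0xf0
[2+:1] addr_hi=0 & 0x1 = 0x0; word=0xf0
[1+:1] state=0 & 0x1 = 0x0; word=0xf0
[0+:1] mode=1 & 0x1 = 0x1; word=0xf1
word = 0xf1 → big-endian bytes:
  [0]=0xf1

f1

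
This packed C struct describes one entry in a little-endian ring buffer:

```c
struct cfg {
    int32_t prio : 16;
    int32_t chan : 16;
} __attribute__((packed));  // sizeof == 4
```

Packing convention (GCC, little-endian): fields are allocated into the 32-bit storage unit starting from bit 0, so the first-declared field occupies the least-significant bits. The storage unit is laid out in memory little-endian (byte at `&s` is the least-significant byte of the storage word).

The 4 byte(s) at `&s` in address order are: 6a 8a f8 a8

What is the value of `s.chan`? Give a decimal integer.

[0]=0x6a [1]=0x8a [2]=0xf8 [3]=0xa8 (little-endian) → word 0xa8f88a6a
prio [0+:16] = (word>>0) & 0xffff = 35434
chan [16+:16] = (word>>16) & 0xffff = 43256  ←
chan signed 16b, MSB=1: 43256 - 65536 = -22280

-22280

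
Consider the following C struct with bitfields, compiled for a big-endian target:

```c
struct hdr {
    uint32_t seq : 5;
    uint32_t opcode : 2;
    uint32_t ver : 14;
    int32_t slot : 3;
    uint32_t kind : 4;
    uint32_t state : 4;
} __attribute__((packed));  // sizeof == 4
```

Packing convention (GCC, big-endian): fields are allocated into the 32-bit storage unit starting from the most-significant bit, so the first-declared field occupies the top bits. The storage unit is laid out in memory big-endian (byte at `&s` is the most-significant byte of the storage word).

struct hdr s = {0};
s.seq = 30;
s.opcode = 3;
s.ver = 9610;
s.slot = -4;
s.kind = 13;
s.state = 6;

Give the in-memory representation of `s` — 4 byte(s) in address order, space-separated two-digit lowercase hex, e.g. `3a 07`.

f7 2c 54 d6

seq (5b) val=30 bits=0x1e at bit 27: 0xf0000000
opcode (2b) val=3 bits=0x3 at bit 25: 0xf6000000
ver (14b) val=9610 bits=0x258a at bit 11: 0xf72c5000
slot (3b) val=-4 bits=0x4 at bit 8: 0xf72c5400
kind (4b) val=13 bits=0xd at bit 4: 0xf72c54d0
state (4b) val=6 bits=0x6 at bit 0: 0xf72c54d6
word = 0xf72c54d6 → big-endian bytes:
  [0]=0xf7  [1]=0x2c  [2]=0x54  [3]=0xd6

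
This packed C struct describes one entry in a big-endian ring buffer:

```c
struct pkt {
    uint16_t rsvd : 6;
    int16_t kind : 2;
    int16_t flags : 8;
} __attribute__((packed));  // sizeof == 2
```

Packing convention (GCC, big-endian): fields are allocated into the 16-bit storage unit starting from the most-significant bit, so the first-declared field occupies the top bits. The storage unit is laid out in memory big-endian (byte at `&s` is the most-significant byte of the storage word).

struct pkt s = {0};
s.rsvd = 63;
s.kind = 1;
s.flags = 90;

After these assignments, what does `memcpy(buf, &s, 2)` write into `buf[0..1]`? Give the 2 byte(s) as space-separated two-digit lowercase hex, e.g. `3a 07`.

fd 5a

[10+:6] rsvd=63 & 0x3f = 0x3f; word=0xfc00
[8+:2] kind=1 & 0x3 = 0x1; word=0xfd00
[0+:8] flags=90 & 0xff = 0x5a; word=0xfd5a
word = 0xfd5a → big-endian bytes:
  [0]=0xfd  [1]=0x5a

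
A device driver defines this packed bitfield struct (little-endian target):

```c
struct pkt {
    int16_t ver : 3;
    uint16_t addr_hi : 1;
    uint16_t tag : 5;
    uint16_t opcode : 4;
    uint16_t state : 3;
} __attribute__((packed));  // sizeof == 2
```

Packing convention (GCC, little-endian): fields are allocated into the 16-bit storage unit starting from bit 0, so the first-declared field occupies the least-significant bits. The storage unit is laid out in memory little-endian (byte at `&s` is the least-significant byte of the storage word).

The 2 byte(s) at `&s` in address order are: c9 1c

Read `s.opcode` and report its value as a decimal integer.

[0]=0xc9 [1]=0x1c (little-endian) → word 0x1cc9
ver [0+:3] = (word>>0) & 0x7 = 1
addr_hi [3+:1] = (word>>3) & 0x1 = 1
tag [4+:5] = (word>>4) & 0x1f = 12
opcode [9+:4] = (word>>9) & 0xf = 14  ←
state [13+:3] = (word>>13) & 0x7 = 0

14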